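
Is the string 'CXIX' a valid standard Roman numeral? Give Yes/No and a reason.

'CXIX': Check the rules: uses only the symbols I, V, X, L, C, D, M; no symbol is repeated more than three times in a row; V, L and D each appear at most once; the only place a smaller symbol precedes a larger one is the allowed subtractive pair IX, the symbol right after such a pair (if any) is smaller than the pair's first symbol, and otherwise the values never increase from left to right. Value: C (100) + X (10) + IX (9) = 119. So it is a valid standard Roman numeral.

Yes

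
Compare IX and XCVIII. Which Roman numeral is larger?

IX = 9
XCVIII = 98
98 is larger

XCVIII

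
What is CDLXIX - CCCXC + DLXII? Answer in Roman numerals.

CDLXIX = 469, CCCXC = 390, DLXII = 562
469 - 390 = 79
79 + 562 = 641

DCXLI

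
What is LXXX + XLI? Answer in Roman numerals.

LXXX = 80
XLI = 41
80 + 41 = 121

CXXI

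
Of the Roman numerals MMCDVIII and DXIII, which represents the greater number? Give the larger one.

MMCDVIII = 2408
DXIII = 513
2408 is larger

MMCDVIII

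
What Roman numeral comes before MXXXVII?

MXXXVII = 1037; previous is 1036

MXXXVI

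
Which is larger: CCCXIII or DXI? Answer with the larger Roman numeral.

CCCXIII = 313
DXI = 511
511 is larger

DXI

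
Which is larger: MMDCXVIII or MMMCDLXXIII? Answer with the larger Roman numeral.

MMDCXVIII = 2618
MMMCDLXXIII = 3473
3473 is larger

MMMCDLXXIII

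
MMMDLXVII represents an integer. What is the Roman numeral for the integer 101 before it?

MMMDLXVII = 3567
3567 - 101 = 3466

MMMCDLXVI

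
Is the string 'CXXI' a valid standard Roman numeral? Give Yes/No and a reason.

'CXXI': Check the rules: uses only the symbols I, V, X, L, C, D, M; no symbol is repeated more than three times in a row; V, L and D each appear at most once; no smaller symbol precedes a larger one (values never increase from left to right). Value: C (100) + X (10) + X (10) + I (1) = 121. So it is a valid standard Roman numeral.

Yes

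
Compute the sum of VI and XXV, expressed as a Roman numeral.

VI = 6
XXV = 25
6 + 25 = 31

XXXI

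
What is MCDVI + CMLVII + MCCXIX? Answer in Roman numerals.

MCDVI = 1406, CMLVII = 957, MCCXIX = 1219
1406 + 957 = 2363
2363 + 1219 = 3582

MMMDLXXXII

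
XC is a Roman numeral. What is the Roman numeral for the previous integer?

XC = 90, so the previous integer is 90 - 1 = 89

LXXXIX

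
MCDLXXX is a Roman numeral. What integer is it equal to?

MCDLXXX: M=1000, CD=400, L=50, X=10, X=10, X=10
1000 + 400 + 50 + 10 + 10 + 10 = 1480

1480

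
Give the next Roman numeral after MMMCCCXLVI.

MMMCCCXLVI = 3346, so the next integer is 3346 + 1 = 3347

MMMCCCXLVII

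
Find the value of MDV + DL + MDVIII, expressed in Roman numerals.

MDV = 1505, DL = 550, MDVIII = 1508
1505 + 550 = 2055
2055 + 1508 = 3563

MMMDLXIII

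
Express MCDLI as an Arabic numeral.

MCDLI: M=1000, CD=400, L=50, I=1
1000 + 400 + 50 + 1 = 1451

1451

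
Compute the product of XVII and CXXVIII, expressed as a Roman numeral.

XVII = 17
CXXVIII = 128
17 × 128 = 2176

MMCLXXVI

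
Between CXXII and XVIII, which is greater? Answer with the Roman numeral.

CXXII = 122
XVIII = 18
122 is larger

CXXII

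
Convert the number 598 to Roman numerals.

Convert 598 to Roman numerals:
  598 contains 1×500 (D)
  98 contains 1×90 (XC)
  8 contains 1×5 (V)
  3 contains 3×1 (III)

DXCVIII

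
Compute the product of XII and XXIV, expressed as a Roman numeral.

XII = 12
XXIV = 24
12 × 24 = 288

CCLXXXVIII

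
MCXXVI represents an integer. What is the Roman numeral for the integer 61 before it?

MCXXVI = 1126
1126 - 61 = 1065

MLXV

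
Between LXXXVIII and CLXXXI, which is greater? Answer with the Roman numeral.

LXXXVIII = 88
CLXXXI = 181
181 is larger

CLXXXI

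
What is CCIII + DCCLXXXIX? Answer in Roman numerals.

CCIII = 203
DCCLXXXIX = 789
203 + 789 = 992

CMXCII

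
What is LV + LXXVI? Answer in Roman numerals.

LV = 55
LXXVI = 76
55 + 76 = 131

CXXXI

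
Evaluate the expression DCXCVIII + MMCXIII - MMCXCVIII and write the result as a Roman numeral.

DCXCVIII = 698, MMCXIII = 2113, MMCXCVIII = 2198
698 + 2113 = 2811
2811 - 2198 = 613

DCXIII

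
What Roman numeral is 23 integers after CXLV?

CXLV = 145
145 + 23 = 168

CLXVIII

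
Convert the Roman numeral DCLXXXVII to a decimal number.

DCLXXXVII: D=500, C=100, L=50, X=10, X=10, X=10, V=5, I=1, I=1
500 + 100 + 50 + 10 + 10 + 10 + 5 + 1 + 1 = 687

687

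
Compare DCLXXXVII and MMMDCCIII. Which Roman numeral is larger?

DCLXXXVII = 687
MMMDCCIII = 3703
3703 is larger

MMMDCCIII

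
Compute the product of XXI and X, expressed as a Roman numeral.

XXI = 21
X = 10
21 × 10 = 210

CCX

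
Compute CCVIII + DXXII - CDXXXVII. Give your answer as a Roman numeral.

CCVIII = 208, DXXII = 522, CDXXXVII = 437
208 + 522 = 730
730 - 437 = 293

CCXCIII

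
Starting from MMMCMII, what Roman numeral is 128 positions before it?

MMMCMII = 3902
3902 - 128 = 3774

MMMDCCLXXIV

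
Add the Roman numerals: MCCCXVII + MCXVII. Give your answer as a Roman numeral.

MCCCXVII = 1317
MCXVII = 1117
1317 + 1117 = 2434

MMCDXXXIV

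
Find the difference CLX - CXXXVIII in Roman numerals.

CLX = 160
CXXXVIII = 138
160 - 138 = 22

XXII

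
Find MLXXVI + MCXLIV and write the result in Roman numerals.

MLXXVI = 1076
MCXLIV = 1144
1076 + 1144 = 2220

MMCCXX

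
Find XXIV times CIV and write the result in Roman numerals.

XXIV = 24
CIV = 104
24 × 104 = 2496

MMCDXCVI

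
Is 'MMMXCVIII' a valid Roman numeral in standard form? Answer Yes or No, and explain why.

'MMMXCVIII': Check the rules: uses only the symbols I, V, X, L, C, D, M; no symbol is repeated more than three times in a row; V, L and D each appear at most once; the only place a smaller symbol precedes a larger one is the allowed subtractive pair XC, the symbol right after such a pair (if any) is smaller than the pair's first symbol, and otherwise the values never increase from left to right. Value: M (1000) + M (1000) + M (1000) + XC (90) + V (5) + I (1) + I (1) + I (1) = 3098. So it is a valid standard Roman numeral.

Yes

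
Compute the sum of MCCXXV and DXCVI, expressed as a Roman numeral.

MCCXXV = 1225
DXCVI = 596
1225 + 596 = 1821

MDCCCXXI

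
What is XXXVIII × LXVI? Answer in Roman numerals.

XXXVIII = 38
LXVI = 66
38 × 66 = 2508

MMDVIII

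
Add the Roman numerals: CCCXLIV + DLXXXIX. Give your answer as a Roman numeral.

CCCXLIV = 344
DLXXXIX = 589
344 + 589 = 933

CMXXXIII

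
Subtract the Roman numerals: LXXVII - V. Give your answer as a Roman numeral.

LXXVII = 77
V = 5
77 - 5 = 72

LXXII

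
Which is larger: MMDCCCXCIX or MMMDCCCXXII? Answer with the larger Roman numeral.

MMDCCCXCIX = 2899
MMMDCCCXXII = 3822
3822 is larger

MMMDCCCXXII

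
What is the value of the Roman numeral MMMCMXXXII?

MMMCMXXXII: M=1000, M=1000, M=1000, CM=900, X=10, X=10, X=10, I=1, I=1
1000 + 1000 + 1000 + 900 + 10 + 10 + 10 + 1 + 1 = 3932

3932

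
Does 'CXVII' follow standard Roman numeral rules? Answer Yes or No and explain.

'CXVII': Check the rules: uses only the symbols I, V, X, L, C, D, M; no symbol is repeated more than three times in a row; V, L and D each appear at most once; no smaller symbol precedes a larger one (values never increase from left to right). Value: C (100) + X (10) + V (5) + I (1) + I (1) = 117. So it is a valid standard Roman numeral.

Yes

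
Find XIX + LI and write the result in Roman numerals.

XIX = 19
LI = 51
19 + 51 = 70

LXX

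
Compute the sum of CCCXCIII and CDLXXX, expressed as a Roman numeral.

CCCXCIII = 393
CDLXXX = 480
393 + 480 = 873

DCCCLXXIII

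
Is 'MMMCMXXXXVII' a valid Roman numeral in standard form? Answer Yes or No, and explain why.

'MMMCMXXXXVII': More than 3 consecutive X's

No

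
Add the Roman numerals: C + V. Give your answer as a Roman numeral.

C = 100
V = 5
100 + 5 = 105

CV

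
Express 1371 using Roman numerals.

Convert 1371 to Roman numerals:
  1371 contains 1×1000 (M)
  371 contains 3×100 (CCC)
  71 contains 1×50 (L)
  21 contains 2×10 (XX)
  1 contains 1×1 (I)

MCCCLXXI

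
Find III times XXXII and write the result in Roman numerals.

III = 3
XXXII = 32
3 × 32 = 96

XCVI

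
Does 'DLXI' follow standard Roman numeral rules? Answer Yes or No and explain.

'DLXI': Check the rules: uses only the symbols I, V, X, L, C, D, M; no symbol is repeated more than three times in a row; V, L and D each appear at most once; no smaller symbol precedes a larger one (values never increase from left to right). Value: D (500) + L (50) + X (10) + I (1) = 561. So it is a valid standard Roman numeral.

Yes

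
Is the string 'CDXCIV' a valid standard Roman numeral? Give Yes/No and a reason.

'CDXCIV': Check the rules: uses only the symbols I, V, X, L, C, D, M; no symbol is repeated more than three times in a row; V, L and D each appear at most once; the only places a smaller symbol precedes a larger one are the allowed subtractive pairs CD, XC, IV, the symbol right after such a pair (if any) is smaller than the pair's first symbol, and otherwise the values never increase from left to right. Value: CD (400) + XC (90) + IV (4) = 494. So it is a valid standard Roman numeral.

Yes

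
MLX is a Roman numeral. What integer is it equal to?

MLX: M=1000, L=50, X=10
1000 + 50 + 10 = 1060

1060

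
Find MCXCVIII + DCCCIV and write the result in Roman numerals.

MCXCVIII = 1198
DCCCIV = 804
1198 + 804 = 2002

MMII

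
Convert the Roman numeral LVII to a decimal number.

LVII: L=50, V=5, I=1, I=1
50 + 5 + 1 + 1 = 57

57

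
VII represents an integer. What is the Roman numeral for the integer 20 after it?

VII = 7
7 + 20 = 27

XXVII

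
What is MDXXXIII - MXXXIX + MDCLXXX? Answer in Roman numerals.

MDXXXIII = 1533, MXXXIX = 1039, MDCLXXX = 1680
1533 - 1039 = 494
494 + 1680 = 2174

MMCLXXIV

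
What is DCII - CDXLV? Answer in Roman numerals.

DCII = 602
CDXLV = 445
602 - 445 = 157

CLVII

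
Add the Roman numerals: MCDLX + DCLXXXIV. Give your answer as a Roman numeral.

MCDLX = 1460
DCLXXXIV = 684
1460 + 684 = 2144

MMCXLIV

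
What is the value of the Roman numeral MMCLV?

MMCLV: M=1000, M=1000, C=100, L=50, V=5
1000 + 1000 + 100 + 50 + 5 = 2155

2155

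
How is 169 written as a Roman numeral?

Convert 169 to Roman numerals:
  169 contains 1×100 (C)
  69 contains 1×50 (L)
  19 contains 1×10 (X)
  9 contains 1×9 (IX)

CLXIX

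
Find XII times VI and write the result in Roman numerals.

XII = 12
VI = 6
12 × 6 = 72

LXXII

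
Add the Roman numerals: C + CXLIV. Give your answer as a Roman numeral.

C = 100
CXLIV = 144
100 + 144 = 244

CCXLIV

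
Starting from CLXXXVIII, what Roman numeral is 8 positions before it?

CLXXXVIII = 188
188 - 8 = 180

CLXXX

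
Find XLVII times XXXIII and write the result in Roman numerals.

XLVII = 47
XXXIII = 33
47 × 33 = 1551

MDLI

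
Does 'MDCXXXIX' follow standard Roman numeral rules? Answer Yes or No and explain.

'MDCXXXIX': Check the rules: uses only the symbols I, V, X, L, C, D, M; no symbol is repeated more than three times in a row; V, L and D each appear at most once; the only place a smaller symbol precedes a larger one is the allowed subtractive pair IX, the symbol right after such a pair (if any) is smaller than the pair's first symbol, and otherwise the values never increase from left to right. Value: M (1000) + D (500) + C (100) + X (10) + X (10) + X (10) + IX (9) = 1639. So it is a valid standard Roman numeral.

Yes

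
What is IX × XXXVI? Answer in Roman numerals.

IX = 9
XXXVI = 36
9 × 36 = 324

CCCXXIV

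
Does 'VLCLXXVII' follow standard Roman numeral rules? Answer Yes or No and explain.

'VLCLXXVII': V should not appear more than once

No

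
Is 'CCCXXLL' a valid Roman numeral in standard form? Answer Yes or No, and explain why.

'CCCXXLL': L should not appear more than once

No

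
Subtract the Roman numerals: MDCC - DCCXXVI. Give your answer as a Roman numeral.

MDCC = 1700
DCCXXVI = 726
1700 - 726 = 974

CMLXXIV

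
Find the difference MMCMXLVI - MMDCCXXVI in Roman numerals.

MMCMXLVI = 2946
MMDCCXXVI = 2726
2946 - 2726 = 220

CCXX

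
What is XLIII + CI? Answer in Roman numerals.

XLIII = 43
CI = 101
43 + 101 = 144

CXLIV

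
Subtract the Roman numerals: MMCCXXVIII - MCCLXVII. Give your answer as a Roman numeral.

MMCCXXVIII = 2228
MCCLXVII = 1267
2228 - 1267 = 961

CMLXI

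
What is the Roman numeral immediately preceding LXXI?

LXXI = 71, so the previous integer is 71 - 1 = 70

LXX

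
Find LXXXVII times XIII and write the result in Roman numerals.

LXXXVII = 87
XIII = 13
87 × 13 = 1131

MCXXXI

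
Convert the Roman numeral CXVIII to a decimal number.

CXVIII: C=100, X=10, V=5, I=1, I=1, I=1
100 + 10 + 5 + 1 + 1 + 1 = 118

118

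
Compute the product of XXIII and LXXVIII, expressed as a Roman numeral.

XXIII = 23
LXXVIII = 78
23 × 78 = 1794

MDCCXCIV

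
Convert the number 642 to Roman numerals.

Convert 642 to Roman numerals:
  642 contains 1×500 (D)
  142 contains 1×100 (C)
  42 contains 1×40 (XL)
  2 contains 2×1 (II)

DCXLII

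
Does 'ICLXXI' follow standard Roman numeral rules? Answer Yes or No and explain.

'ICLXXI': Invalid subtractive combination: IC

No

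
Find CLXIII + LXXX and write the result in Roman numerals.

CLXIII = 163
LXXX = 80
163 + 80 = 243

CCXLIII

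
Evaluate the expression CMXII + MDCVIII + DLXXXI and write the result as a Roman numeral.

CMXII = 912, MDCVIII = 1608, DLXXXI = 581
912 + 1608 = 2520
2520 + 581 = 3101

MMMCI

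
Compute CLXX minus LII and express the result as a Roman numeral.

CLXX = 170
LII = 52
170 - 52 = 118

CXVIII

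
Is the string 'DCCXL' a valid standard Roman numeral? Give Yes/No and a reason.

'DCCXL': Check the rules: uses only the symbols I, V, X, L, C, D, M; no symbol is repeated more than three times in a row; V, L and D each appear at most once; the only place a smaller symbol precedes a larger one is the allowed subtractive pair XL, the symbol right after such a pair (if any) is smaller than the pair's first symbol, and otherwise the values never increase from left to right. Value: D (500) + C (100) + C (100) + XL (40) = 740. So it is a valid standard Roman numeral.

Yes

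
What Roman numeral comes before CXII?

CXII = 112; previous is 111

CXI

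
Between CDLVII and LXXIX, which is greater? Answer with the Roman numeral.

CDLVII = 457
LXXIX = 79
457 is larger

CDLVII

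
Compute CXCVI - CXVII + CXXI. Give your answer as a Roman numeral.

CXCVI = 196, CXVII = 117, CXXI = 121
196 - 117 = 79
79 + 121 = 200

CC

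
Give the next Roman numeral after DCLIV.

DCLIV = 654, so the next integer is 654 + 1 = 655

DCLV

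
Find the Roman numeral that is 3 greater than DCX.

DCX = 610
610 + 3 = 613

DCXIII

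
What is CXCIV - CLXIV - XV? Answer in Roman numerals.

CXCIV = 194, CLXIV = 164, XV = 15
194 - 164 = 30
30 - 15 = 15

XV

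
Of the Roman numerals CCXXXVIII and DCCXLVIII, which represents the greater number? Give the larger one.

CCXXXVIII = 238
DCCXLVIII = 748
748 is larger

DCCXLVIII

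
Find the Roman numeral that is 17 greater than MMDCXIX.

MMDCXIX = 2619
2619 + 17 = 2636

MMDCXXXVI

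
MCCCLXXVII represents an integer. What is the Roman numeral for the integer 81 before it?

MCCCLXXVII = 1377
1377 - 81 = 1296

MCCXCVI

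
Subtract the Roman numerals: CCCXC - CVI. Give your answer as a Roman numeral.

CCCXC = 390
CVI = 106
390 - 106 = 284

CCLXXXIV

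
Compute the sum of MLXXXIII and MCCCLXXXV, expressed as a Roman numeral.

MLXXXIII = 1083
MCCCLXXXV = 1385
1083 + 1385 = 2468

MMCDLXVIII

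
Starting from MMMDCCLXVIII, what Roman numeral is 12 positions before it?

MMMDCCLXVIII = 3768
3768 - 12 = 3756

MMMDCCLVI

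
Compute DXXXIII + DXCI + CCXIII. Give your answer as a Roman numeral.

DXXXIII = 533, DXCI = 591, CCXIII = 213
533 + 591 = 1124
1124 + 213 = 1337

MCCCXXXVII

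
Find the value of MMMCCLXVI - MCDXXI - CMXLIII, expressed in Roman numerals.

MMMCCLXVI = 3266, MCDXXI = 1421, CMXLIII = 943
3266 - 1421 = 1845
1845 - 943 = 902

CMII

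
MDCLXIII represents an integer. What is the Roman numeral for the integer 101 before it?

MDCLXIII = 1663
1663 - 101 = 1562

MDLXII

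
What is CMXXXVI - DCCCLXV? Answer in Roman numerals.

CMXXXVI = 936
DCCCLXV = 865
936 - 865 = 71

LXXI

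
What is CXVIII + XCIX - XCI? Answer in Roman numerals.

CXVIII = 118, XCIX = 99, XCI = 91
118 + 99 = 217
217 - 91 = 126

CXXVI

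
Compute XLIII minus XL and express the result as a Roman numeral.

XLIII = 43
XL = 40
43 - 40 = 3

III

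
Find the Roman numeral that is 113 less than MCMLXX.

MCMLXX = 1970
1970 - 113 = 1857

MDCCCLVII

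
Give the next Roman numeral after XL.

XL = 40; next is 41

XLI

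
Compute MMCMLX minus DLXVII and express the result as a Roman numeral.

MMCMLX = 2960
DLXVII = 567
2960 - 567 = 2393

MMCCCXCIII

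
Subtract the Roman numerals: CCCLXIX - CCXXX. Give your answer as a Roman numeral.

CCCLXIX = 369
CCXXX = 230
369 - 230 = 139

CXXXIX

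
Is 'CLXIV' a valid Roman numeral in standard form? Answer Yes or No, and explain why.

'CLXIV': Check the rules: uses only the symbols I, V, X, L, C, D, M; no symbol is repeated more than three times in a row; V, L and D each appear at most once; the only place a smaller symbol precedes a larger one is the allowed subtractive pair IV, the symbol right after such a pair (if any) is smaller than the pair's first symbol, and otherwise the values never increase from left to right. Value: C (100) + L (50) + X (10) + IV (4) = 164. So it is a valid standard Roman numeral.

Yes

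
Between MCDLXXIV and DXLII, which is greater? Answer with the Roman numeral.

MCDLXXIV = 1474
DXLII = 542
1474 is larger

MCDLXXIV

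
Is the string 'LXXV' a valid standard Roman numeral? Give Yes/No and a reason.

'LXXV': Check the rules: uses only the symbols I, V, X, L, C, D, M; no symbol is repeated more than three times in a row; V, L and D each appear at most once; no smaller symbol precedes a larger one (values never increase from left to right). Value: L (50) + X (10) + X (10) + V (5) = 75. So it is a valid standard Roman numeral.

Yes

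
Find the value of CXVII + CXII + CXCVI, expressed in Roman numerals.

CXVII = 117, CXII = 112, CXCVI = 196
117 + 112 = 229
229 + 196 = 425

CDXXV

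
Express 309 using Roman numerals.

Convert 309 to Roman numerals:
  309 contains 3×100 (CCC)
  9 contains 1×9 (IX)

CCCIX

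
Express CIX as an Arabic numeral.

CIX: C=100, IX=9
100 + 9 = 109

109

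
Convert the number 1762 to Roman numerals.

Convert 1762 to Roman numerals:
  1762 contains 1×1000 (M)
  762 contains 1×500 (D)
  262 contains 2×100 (CC)
  62 contains 1×50 (L)
  12 contains 1×10 (X)
  2 contains 2×1 (II)

MDCCLXII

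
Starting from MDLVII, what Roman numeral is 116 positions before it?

MDLVII = 1557
1557 - 116 = 1441

MCDXLI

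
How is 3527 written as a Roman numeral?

Convert 3527 to Roman numerals:
  3527 contains 3×1000 (MMM)
  527 contains 1×500 (D)
  27 contains 2×10 (XX)
  7 contains 1×5 (V)
  2 contains 2×1 (II)

MMMDXXVII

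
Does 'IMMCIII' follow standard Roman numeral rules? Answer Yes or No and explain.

'IMMCIII': Invalid subtractive combination: IM

No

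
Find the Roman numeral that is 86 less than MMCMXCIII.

MMCMXCIII = 2993
2993 - 86 = 2907

MMCMVII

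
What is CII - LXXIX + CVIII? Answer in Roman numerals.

CII = 102, LXXIX = 79, CVIII = 108
102 - 79 = 23
23 + 108 = 131

CXXXI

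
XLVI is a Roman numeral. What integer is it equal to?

XLVI: XL=40, V=5, I=1
40 + 5 + 1 = 46

46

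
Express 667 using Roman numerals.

Convert 667 to Roman numerals:
  667 contains 1×500 (D)
  167 contains 1×100 (C)
  67 contains 1×50 (L)
  17 contains 1×10 (X)
  7 contains 1×5 (V)
  2 contains 2×1 (II)

DCLXVII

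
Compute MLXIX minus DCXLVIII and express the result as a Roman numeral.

MLXIX = 1069
DCXLVIII = 648
1069 - 648 = 421

CDXXI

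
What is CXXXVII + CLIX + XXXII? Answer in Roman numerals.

CXXXVII = 137, CLIX = 159, XXXII = 32
137 + 159 = 296
296 + 32 = 328

CCCXXVIII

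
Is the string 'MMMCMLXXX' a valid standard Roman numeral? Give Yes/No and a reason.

'MMMCMLXXX': Check the rules: uses only the symbols I, V, X, L, C, D, M; no symbol is repeated more than three times in a row; V, L and D each appear at most once; the only place a smaller symbol precedes a larger one is the allowed subtractive pair CM, the symbol right after such a pair (if any) is smaller than the pair's first symbol, and otherwise the values never increase from left to right. Value: M (1000) + M (1000) + M (1000) + CM (900) + L (50) + X (10) + X (10) + X (10) = 3980. So it is a valid standard Roman numeral.

Yes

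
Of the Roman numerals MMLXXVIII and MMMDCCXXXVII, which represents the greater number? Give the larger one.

MMLXXVIII = 2078
MMMDCCXXXVII = 3737
3737 is larger

MMMDCCXXXVII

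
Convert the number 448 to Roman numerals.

Convert 448 to Roman numerals:
  448 contains 1×400 (CD)
  48 contains 1×40 (XL)
  8 contains 1×5 (V)
  3 contains 3×1 (III)

CDXLVIII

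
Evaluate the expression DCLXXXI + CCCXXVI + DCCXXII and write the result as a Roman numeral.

DCLXXXI = 681, CCCXXVI = 326, DCCXXII = 722
681 + 326 = 1007
1007 + 722 = 1729

MDCCXXIX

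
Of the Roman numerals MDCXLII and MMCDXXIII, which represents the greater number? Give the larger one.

MDCXLII = 1642
MMCDXXIII = 2423
2423 is larger

MMCDXXIII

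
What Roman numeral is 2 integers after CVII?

CVII = 107
107 + 2 = 109

CIX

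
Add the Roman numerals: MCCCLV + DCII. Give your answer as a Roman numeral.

MCCCLV = 1355
DCII = 602
1355 + 602 = 1957

MCMLVII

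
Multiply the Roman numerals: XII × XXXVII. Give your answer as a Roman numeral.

XII = 12
XXXVII = 37
12 × 37 = 444

CDXLIV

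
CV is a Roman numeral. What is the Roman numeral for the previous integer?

CV = 105; previous is 104

CIV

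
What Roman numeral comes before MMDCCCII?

MMDCCCII = 2802, so the previous integer is 2802 - 1 = 2801

MMDCCCI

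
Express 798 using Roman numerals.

Convert 798 to Roman numerals:
  798 contains 1×500 (D)
  298 contains 2×100 (CC)
  98 contains 1×90 (XC)
  8 contains 1×5 (V)
  3 contains 3×1 (III)

DCCXCVIII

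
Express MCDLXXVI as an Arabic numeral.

MCDLXXVI: M=1000, CD=400, L=50, X=10, X=10, V=5, I=1
1000 + 400 + 50 + 10 + 10 + 5 + 1 = 1476

1476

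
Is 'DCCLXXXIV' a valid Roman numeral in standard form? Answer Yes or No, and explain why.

'DCCLXXXIV': Check the rules: uses only the symbols I, V, X, L, C, D, M; no symbol is repeated more than three times in a row; V, L and D each appear at most once; the only place a smaller symbol precedes a larger one is the allowed subtractive pair IV, the symbol right after such a pair (if any) is smaller than the pair's first symbol, and otherwise the values never increase from left to right. Value: D (500) + C (100) + C (100) + L (50) + X (10) + X (10) + X (10) + IV (4) = 784. So it is a valid standard Roman numeral.

Yes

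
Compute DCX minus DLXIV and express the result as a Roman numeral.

DCX = 610
DLXIV = 564
610 - 564 = 46

XLVI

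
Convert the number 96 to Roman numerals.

Convert 96 to Roman numerals:
  96 contains 1×90 (XC)
  6 contains 1×5 (V)
  1 contains 1×1 (I)

XCVI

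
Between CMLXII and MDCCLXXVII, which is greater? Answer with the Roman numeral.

CMLXII = 962
MDCCLXXVII = 1777
1777 is larger

MDCCLXXVII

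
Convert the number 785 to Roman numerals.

Convert 785 to Roman numerals:
  785 contains 1×500 (D)
  285 contains 2×100 (CC)
  85 contains 1×50 (L)
  35 contains 3×10 (XXX)
  5 contains 1×5 (V)

DCCLXXXV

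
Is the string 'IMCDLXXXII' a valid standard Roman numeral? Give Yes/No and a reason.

'IMCDLXXXII': Invalid subtractive combination: IM

No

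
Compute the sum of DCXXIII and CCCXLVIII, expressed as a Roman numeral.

DCXXIII = 623
CCCXLVIII = 348
623 + 348 = 971

CMLXXI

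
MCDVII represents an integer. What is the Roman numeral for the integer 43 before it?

MCDVII = 1407
1407 - 43 = 1364

MCCCLXIV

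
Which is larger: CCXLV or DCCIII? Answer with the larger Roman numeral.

CCXLV = 245
DCCIII = 703
703 is larger

DCCIII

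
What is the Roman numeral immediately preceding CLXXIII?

CLXXIII = 173, so the previous integer is 173 - 1 = 172

CLXXII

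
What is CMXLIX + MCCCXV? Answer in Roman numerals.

CMXLIX = 949
MCCCXV = 1315
949 + 1315 = 2264

MMCCLXIV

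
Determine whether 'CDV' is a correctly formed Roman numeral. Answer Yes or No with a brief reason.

'CDV': Check the rules: uses only the symbols I, V, X, L, C, D, M; no symbol is repeated more than three times in a row; V, L and D each appear at most once; the only place a smaller symbol precedes a larger one is the allowed subtractive pair CD, the symbol right after such a pair (if any) is smaller than the pair's first symbol, and otherwise the values never increase from left to right. Value: CD (400) + V (5) = 405. So it is a valid standard Roman numeral.

Yes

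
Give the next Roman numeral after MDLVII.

MDLVII = 1557; next is 1558

MDLVIII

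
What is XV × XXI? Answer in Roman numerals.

XV = 15
XXI = 21
15 × 21 = 315

CCCXV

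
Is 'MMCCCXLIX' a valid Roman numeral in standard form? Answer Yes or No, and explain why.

'MMCCCXLIX': Check the rules: uses only the symbols I, V, X, L, C, D, M; no symbol is repeated more than three times in a row; V, L and D each appear at most once; the only places a smaller symbol precedes a larger one are the allowed subtractive pairs XL, IX, the symbol right after such a pair (if any) is smaller than the pair's first symbol, and otherwise the values never increase from left to right. Value: M (1000) + M (1000) + C (100) + C (100) + C (100) + XL (40) + IX (9) = 2349. So it is a valid standard Roman numeral.

Yes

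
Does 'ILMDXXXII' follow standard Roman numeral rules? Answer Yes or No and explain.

'ILMDXXXII': Invalid subtractive combination: IL

No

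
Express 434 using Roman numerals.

Convert 434 to Roman numerals:
  434 contains 1×400 (CD)
  34 contains 3×10 (XXX)
  4 contains 1×4 (IV)

CDXXXIV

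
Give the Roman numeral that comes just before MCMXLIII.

MCMXLIII = 1943; previous is 1942

MCMXLII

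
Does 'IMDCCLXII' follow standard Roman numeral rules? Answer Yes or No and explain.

'IMDCCLXII': Invalid subtractive combination: IM

No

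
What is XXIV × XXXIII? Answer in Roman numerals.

XXIV = 24
XXXIII = 33
24 × 33 = 792

DCCXCII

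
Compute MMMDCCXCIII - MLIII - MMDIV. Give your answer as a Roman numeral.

MMMDCCXCIII = 3793, MLIII = 1053, MMDIV = 2504
3793 - 1053 = 2740
2740 - 2504 = 236

CCXXXVI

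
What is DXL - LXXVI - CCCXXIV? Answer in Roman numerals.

DXL = 540, LXXVI = 76, CCCXXIV = 324
540 - 76 = 464
464 - 324 = 140

CXL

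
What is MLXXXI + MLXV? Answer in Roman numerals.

MLXXXI = 1081
MLXV = 1065
1081 + 1065 = 2146

MMCXLVI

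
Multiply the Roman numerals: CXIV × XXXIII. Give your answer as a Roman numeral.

CXIV = 114
XXXIII = 33
114 × 33 = 3762

MMMDCCLXII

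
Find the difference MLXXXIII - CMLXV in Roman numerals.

MLXXXIII = 1083
CMLXV = 965
1083 - 965 = 118

CXVIII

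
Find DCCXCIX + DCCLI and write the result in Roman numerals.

DCCXCIX = 799
DCCLI = 751
799 + 751 = 1550

MDL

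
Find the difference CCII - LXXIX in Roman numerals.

CCII = 202
LXXIX = 79
202 - 79 = 123

CXXIII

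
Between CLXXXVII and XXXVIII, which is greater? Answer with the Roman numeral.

CLXXXVII = 187
XXXVIII = 38
187 is larger

CLXXXVII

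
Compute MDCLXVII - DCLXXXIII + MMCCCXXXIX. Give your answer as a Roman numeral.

MDCLXVII = 1667, DCLXXXIII = 683, MMCCCXXXIX = 2339
1667 - 683 = 984
984 + 2339 = 3323

MMMCCCXXIII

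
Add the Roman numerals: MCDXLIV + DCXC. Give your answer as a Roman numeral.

MCDXLIV = 1444
DCXC = 690
1444 + 690 = 2134

MMCXXXIV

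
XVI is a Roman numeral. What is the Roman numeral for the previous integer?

XVI = 16, so the previous integer is 16 - 1 = 15

XV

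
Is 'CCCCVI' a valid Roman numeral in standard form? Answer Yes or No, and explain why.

'CCCCVI': More than 3 consecutive C's

No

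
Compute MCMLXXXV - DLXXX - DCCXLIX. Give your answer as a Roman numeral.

MCMLXXXV = 1985, DLXXX = 580, DCCXLIX = 749
1985 - 580 = 1405
1405 - 749 = 656

DCLVI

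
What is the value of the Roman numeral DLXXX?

DLXXX: D=500, L=50, X=10, X=10, X=10
500 + 50 + 10 + 10 + 10 = 580

580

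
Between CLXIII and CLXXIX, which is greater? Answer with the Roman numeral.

CLXIII = 163
CLXXIX = 179
179 is larger

CLXXIX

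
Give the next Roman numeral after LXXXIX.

LXXXIX = 89, so the next integer is 89 + 1 = 90

XC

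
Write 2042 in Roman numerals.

Convert 2042 to Roman numerals:
  2042 contains 2×1000 (MM)
  42 contains 1×40 (XL)
  2 contains 2×1 (II)

MMXLII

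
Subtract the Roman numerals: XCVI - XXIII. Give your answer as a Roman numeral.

XCVI = 96
XXIII = 23
96 - 23 = 73

LXXIII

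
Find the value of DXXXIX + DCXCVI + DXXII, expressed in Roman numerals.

DXXXIX = 539, DCXCVI = 696, DXXII = 522
539 + 696 = 1235
1235 + 522 = 1757

MDCCLVII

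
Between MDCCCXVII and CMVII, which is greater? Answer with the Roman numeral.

MDCCCXVII = 1817
CMVII = 907
1817 is larger

MDCCCXVII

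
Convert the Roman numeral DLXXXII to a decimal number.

DLXXXII: D=500, L=50, X=10, X=10, X=10, I=1, I=1
500 + 50 + 10 + 10 + 10 + 1 + 1 = 582

582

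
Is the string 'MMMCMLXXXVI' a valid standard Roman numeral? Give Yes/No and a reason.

'MMMCMLXXXVI': Check the rules: uses only the symbols I, V, X, L, C, D, M; no symbol is repeated more than three times in a row; V, L and D each appear at most once; the only place a smaller symbol precedes a larger one is the allowed subtractive pair CM, the symbol right after such a pair (if any) is smaller than the pair's first symbol, and otherwise the values never increase from left to right. Value: M (1000) + M (1000) + M (1000) + CM (900) + L (50) + X (10) + X (10) + X (10) + V (5) + I (1) = 3986. So it is a valid standard Roman numeral.

Yes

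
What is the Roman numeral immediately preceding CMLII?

CMLII = 952, so the previous integer is 952 - 1 = 951

CMLI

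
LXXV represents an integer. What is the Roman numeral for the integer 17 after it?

LXXV = 75
75 + 17 = 92

XCII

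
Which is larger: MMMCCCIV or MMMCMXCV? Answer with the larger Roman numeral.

MMMCCCIV = 3304
MMMCMXCV = 3995
3995 is larger

MMMCMXCV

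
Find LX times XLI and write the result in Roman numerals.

LX = 60
XLI = 41
60 × 41 = 2460

MMCDLX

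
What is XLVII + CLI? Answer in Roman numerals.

XLVII = 47
CLI = 151
47 + 151 = 198

CXCVIII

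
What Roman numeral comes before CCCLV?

CCCLV = 355; previous is 354

CCCLIV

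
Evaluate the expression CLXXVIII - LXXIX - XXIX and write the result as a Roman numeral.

CLXXVIII = 178, LXXIX = 79, XXIX = 29
178 - 79 = 99
99 - 29 = 70

LXX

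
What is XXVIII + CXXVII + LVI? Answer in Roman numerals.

XXVIII = 28, CXXVII = 127, LVI = 56
28 + 127 = 155
155 + 56 = 211

CCXI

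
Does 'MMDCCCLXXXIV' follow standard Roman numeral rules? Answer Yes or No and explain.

'MMDCCCLXXXIV': Check the rules: uses only the symbols I, V, X, L, C, D, M; no symbol is repeated more than three times in a row; V, L and D each appear at most once; the only place a smaller symbol precedes a larger one is the allowed subtractive pair IV, the symbol right after such a pair (if any) is smaller than the pair's first symbol, and otherwise the values never increase from left to right. Value: M (1000) + M (1000) + D (500) + C (100) + C (100) + C (100) + L (50) + X (10) + X (10) + X (10) + IV (4) = 2884. So it is a valid standard Roman numeral.

Yes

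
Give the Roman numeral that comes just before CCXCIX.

CCXCIX = 299, so the previous integer is 299 - 1 = 298

CCXCVIII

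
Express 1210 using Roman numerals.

Convert 1210 to Roman numerals:
  1210 contains 1×1000 (M)
  210 contains 2×100 (CC)
  10 contains 1×10 (X)

MCCX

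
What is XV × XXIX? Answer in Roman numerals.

XV = 15
XXIX = 29
15 × 29 = 435

CDXXXV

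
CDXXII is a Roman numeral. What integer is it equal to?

CDXXII: CD=400, X=10, X=10, I=1, I=1
400 + 10 + 10 + 1 + 1 = 422

422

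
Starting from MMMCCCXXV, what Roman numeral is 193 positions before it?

MMMCCCXXV = 3325
3325 - 193 = 3132

MMMCXXXII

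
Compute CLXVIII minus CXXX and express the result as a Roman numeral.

CLXVIII = 168
CXXX = 130
168 - 130 = 38

XXXVIII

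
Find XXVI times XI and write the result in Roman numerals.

XXVI = 26
XI = 11
26 × 11 = 286

CCLXXXVI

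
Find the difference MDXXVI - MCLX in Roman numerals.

MDXXVI = 1526
MCLX = 1160
1526 - 1160 = 366

CCCLXVI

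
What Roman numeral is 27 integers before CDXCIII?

CDXCIII = 493
493 - 27 = 466

CDLXVI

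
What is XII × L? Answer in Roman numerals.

XII = 12
L = 50
12 × 50 = 600

DC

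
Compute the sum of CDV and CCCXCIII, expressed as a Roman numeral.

CDV = 405
CCCXCIII = 393
405 + 393 = 798

DCCXCVIII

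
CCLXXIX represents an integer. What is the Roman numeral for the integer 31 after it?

CCLXXIX = 279
279 + 31 = 310

CCCX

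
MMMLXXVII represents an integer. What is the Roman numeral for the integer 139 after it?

MMMLXXVII = 3077
3077 + 139 = 3216

MMMCCXVI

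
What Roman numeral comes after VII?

VII = 7, so the next integer is 7 + 1 = 8

VIII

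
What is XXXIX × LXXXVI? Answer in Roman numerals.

XXXIX = 39
LXXXVI = 86
39 × 86 = 3354

MMMCCCLIV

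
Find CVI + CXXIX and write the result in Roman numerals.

CVI = 106
CXXIX = 129
106 + 129 = 235

CCXXXV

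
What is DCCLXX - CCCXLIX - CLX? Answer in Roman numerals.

DCCLXX = 770, CCCXLIX = 349, CLX = 160
770 - 349 = 421
421 - 160 = 261

CCLXI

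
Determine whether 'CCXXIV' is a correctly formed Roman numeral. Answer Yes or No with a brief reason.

'CCXXIV': Check the rules: uses only the symbols I, V, X, L, C, D, M; no symbol is repeated more than three times in a row; V, L and D each appear at most once; the only place a smaller symbol precedes a larger one is the allowed subtractive pair IV, the symbol right after such a pair (if any) is smaller than the pair's first symbol, and otherwise the values never increase from left to right. Value: C (100) + C (100) + X (10) + X (10) + IV (4) = 224. So it is a valid standard Roman numeral.

Yes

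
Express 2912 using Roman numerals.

Convert 2912 to Roman numerals:
  2912 contains 2×1000 (MM)
  912 contains 1×900 (CM)
  12 contains 1×10 (X)
  2 contains 2×1 (II)

MMCMXII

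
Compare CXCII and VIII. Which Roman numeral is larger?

CXCII = 192
VIII = 8
192 is larger

CXCII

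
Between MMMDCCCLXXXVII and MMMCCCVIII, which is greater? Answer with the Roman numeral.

MMMDCCCLXXXVII = 3887
MMMCCCVIII = 3308
3887 is larger

MMMDCCCLXXXVII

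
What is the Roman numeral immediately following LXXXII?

LXXXII = 82, so the next integer is 82 + 1 = 83

LXXXIII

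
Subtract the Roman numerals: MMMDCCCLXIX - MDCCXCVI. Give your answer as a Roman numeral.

MMMDCCCLXIX = 3869
MDCCXCVI = 1796
3869 - 1796 = 2073

MMLXXIII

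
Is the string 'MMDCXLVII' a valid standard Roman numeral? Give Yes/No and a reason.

'MMDCXLVII': Check the rules: uses only the symbols I, V, X, L, C, D, M; no symbol is repeated more than three times in a row; V, L and D each appear at most once; the only place a smaller symbol precedes a larger one is the allowed subtractive pair XL, the symbol right after such a pair (if any) is smaller than the pair's first symbol, and otherwise the values never increase from left to right. Value: M (1000) + M (1000) + D (500) + C (100) + XL (40) + V (5) + I (1) + I (1) = 2647. So it is a valid standard Roman numeral.

Yes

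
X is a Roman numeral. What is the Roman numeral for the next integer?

X = 10; next is 11

XI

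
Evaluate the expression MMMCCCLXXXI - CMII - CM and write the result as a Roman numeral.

MMMCCCLXXXI = 3381, CMII = 902, CM = 900
3381 - 902 = 2479
2479 - 900 = 1579

MDLXXIX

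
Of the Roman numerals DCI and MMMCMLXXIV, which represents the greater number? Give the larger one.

DCI = 601
MMMCMLXXIV = 3974
3974 is larger

MMMCMLXXIV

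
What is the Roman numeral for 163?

Convert 163 to Roman numerals:
  163 contains 1×100 (C)
  63 contains 1×50 (L)
  13 contains 1×10 (X)
  3 contains 3×1 (III)

CLXIII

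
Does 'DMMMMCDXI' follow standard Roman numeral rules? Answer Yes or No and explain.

'DMMMMCDXI': More than 3 consecutive M's

No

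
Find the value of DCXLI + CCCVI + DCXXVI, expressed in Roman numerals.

DCXLI = 641, CCCVI = 306, DCXXVI = 626
641 + 306 = 947
947 + 626 = 1573

MDLXXIII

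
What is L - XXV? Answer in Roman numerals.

L = 50
XXV = 25
50 - 25 = 25

XXV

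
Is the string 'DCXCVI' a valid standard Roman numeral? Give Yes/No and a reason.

'DCXCVI': Check the rules: uses only the symbols I, V, X, L, C, D, M; no symbol is repeated more than three times in a row; V, L and D each appear at most once; the only place a smaller symbol precedes a larger one is the allowed subtractive pair XC, the symbol right after such a pair (if any) is smaller than the pair's first symbol, and otherwise the values never increase from left to right. Value: D (500) + C (100) + XC (90) + V (5) + I (1) = 696. So it is a valid standard Roman numeral.

Yes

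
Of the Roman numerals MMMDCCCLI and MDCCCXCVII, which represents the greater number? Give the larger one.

MMMDCCCLI = 3851
MDCCCXCVII = 1897
3851 is larger

MMMDCCCLI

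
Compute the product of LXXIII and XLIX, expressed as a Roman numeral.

LXXIII = 73
XLIX = 49
73 × 49 = 3577

MMMDLXXVII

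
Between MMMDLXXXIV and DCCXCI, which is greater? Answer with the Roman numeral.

MMMDLXXXIV = 3584
DCCXCI = 791
3584 is larger

MMMDLXXXIV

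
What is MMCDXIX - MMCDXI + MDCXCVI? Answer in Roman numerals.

MMCDXIX = 2419, MMCDXI = 2411, MDCXCVI = 1696
2419 - 2411 = 8
8 + 1696 = 1704

MDCCIV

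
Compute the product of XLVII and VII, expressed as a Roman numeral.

XLVII = 47
VII = 7
47 × 7 = 329

CCCXXIX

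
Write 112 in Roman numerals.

Convert 112 to Roman numerals:
  112 contains 1×100 (C)
  12 contains 1×10 (X)
  2 contains 2×1 (II)

CXII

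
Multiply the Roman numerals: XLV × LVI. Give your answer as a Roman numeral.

XLV = 45
LVI = 56
45 × 56 = 2520

MMDXX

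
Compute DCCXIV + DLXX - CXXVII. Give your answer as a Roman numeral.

DCCXIV = 714, DLXX = 570, CXXVII = 127
714 + 570 = 1284
1284 - 127 = 1157

MCLVII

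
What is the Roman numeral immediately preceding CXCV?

CXCV = 195; previous is 194

CXCIV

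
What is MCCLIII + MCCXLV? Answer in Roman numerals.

MCCLIII = 1253
MCCXLV = 1245
1253 + 1245 = 2498

MMCDXCVIII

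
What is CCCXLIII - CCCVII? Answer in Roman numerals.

CCCXLIII = 343
CCCVII = 307
343 - 307 = 36

XXXVI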